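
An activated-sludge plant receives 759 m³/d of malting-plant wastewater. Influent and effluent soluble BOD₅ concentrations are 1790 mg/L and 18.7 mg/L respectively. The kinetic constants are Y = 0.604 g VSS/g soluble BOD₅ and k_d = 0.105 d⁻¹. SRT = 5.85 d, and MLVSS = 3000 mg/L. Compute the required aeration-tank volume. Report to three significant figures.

Rearranging the biomass balance for a CMAS with decay, V = Y·Q·ΔS·θ_c / [X·(1+k_d θ_c)] = 0.604 × 759 × (1790 − 18.7) × 5.85 / [3000 × (1 + 0.105 × 5.85)] = 4.75×10^6 / 4843 = 980.9 m³.

V ≈ 981 m³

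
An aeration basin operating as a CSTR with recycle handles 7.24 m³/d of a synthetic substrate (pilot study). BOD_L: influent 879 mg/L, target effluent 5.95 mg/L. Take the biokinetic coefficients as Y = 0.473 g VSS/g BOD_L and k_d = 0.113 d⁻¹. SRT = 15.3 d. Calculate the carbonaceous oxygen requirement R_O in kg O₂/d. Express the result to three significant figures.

Y_obs = Y / (1 + k_d θ_c) = 0.473 / (1 + 0.113 × 15.3) = 0.473 / 2.729 = 0.1733.
Substrate removed = Q·(S₀ − S) = 7.24 m³/d × (879 − 5.95) g/m³ = 6.32×10^3 g/d = 6.321 kg/d.
P_X = Y_obs·Q·(S₀ − S) = 0.1733 × 6.321 = 1.096 kg VSS/d.
R_O = Q·(S₀ − S) − 1.42·P_X = 6.321 − 1.42 × 1.096 = 4.765 kg O₂/d.

R_O ≈ 4.77 kg O₂/d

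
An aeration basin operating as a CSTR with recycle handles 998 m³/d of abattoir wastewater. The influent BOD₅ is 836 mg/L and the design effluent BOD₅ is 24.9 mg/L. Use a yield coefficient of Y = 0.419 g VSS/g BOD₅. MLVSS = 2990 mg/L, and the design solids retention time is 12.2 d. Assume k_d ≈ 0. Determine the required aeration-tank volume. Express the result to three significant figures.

V ≈ 1380 m³

Biomass mass balance (decay neglected): V·X = Y·Q·(S₀ − S)·θ_c, so V = 0.419 × 998 × (836 − 24.9) × 12.2 / 2990 = 1384 m³.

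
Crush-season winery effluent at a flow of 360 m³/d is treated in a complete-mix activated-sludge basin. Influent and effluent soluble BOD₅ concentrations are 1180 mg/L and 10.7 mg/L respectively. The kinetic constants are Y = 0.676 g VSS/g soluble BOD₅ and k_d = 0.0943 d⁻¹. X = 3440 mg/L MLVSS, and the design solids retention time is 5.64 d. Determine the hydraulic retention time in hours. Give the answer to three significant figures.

τ ≈ 20.3 h

From the SRT design equation V = Y Q (S₀−S) θ_c / [X (1 + k_d θ_c)] = 0.676 × 360 × (1180 − 10.7) × 5.64 / [3440 × (1 + 0.0943 × 5.64)] = 1.6×10^6 / 5270 = 304.6 m³.
HRT = V/Q = 304.6 m³ / 360 m³·d⁻¹ = 0.8460 d × 24 = 20.30 h.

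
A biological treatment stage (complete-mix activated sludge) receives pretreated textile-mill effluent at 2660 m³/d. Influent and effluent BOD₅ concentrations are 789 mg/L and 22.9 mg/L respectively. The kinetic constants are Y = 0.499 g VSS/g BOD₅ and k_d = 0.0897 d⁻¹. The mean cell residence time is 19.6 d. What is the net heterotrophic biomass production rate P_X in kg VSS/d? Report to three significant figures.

P_X ≈ 369 kg VSS/d

Correct the yield for decay: Y_obs = Y/(1 + k_d θ_c) = 0.499 / (1 + 0.0897 × 19.6) = 0.499 / 2.758 = 0.1809.
Substrate removed = Q·(S₀ − S) = 2660 m³/d × (789 − 22.9) g/m³ = 2.04×10^6 g/d = 2038 kg/d.
Net biomass production P_X = Y_obs × Q·(S₀ − S) = 0.1809 × 2038 = 368.7 kg VSS/d.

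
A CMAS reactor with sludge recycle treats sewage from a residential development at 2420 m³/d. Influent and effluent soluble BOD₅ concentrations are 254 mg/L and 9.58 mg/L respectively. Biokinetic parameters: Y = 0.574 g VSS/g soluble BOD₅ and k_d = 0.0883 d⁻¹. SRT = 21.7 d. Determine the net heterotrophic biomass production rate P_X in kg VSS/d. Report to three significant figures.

Observed yield with endogenous decay: Y_obs = Y / (1 + k_d·θ_c) = 0.574 / (1 + 0.0883 × 21.7) = 0.574 / 2.916 = 0.1968 g VSS/g soluble BOD₅.
Q·(S₀ − S) = 2420 × (254 − 9.58) × 10⁻³ = 591.5 kg/d removed.
P_X = Y_obs · Q(S₀ − S) = 0.1968 × 591.5 = 116.4 kg VSS/d.

P_X ≈ 116 kg VSS/d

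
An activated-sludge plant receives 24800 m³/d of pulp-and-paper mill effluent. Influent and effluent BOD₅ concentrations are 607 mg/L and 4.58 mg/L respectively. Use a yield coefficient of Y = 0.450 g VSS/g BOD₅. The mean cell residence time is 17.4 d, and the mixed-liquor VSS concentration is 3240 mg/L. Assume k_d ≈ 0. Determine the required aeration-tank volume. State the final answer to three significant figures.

V ≈ 36100 m³

With k_d = 0 the design equation reduces to V = Y Q (S₀−S) θ_c / X = 0.450 × 24800 × (607 − 4.58) × 17.4 / 3240 = 36105 m³.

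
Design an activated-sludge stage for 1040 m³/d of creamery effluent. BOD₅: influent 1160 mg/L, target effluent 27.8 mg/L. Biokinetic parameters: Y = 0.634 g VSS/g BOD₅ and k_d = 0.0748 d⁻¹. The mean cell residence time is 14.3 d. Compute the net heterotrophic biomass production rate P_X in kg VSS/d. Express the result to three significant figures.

Observed yield with endogenous decay: Y_obs = Y / (1 + k_d·θ_c) = 0.634 / (1 + 0.0748 × 14.3) = 0.634 / 2.070 = 0.3063 g VSS/g BOD₅.
Mass of BOD₅ removed per day: Q(S₀ − S) = 1040 × 1132 g/m³ = 1177 kg/d.
P_X = Y_obs · Q(S₀ − S) = 0.3063 × 1177 = 360.7 kg VSS/d.

P_X ≈ 361 kg VSS/d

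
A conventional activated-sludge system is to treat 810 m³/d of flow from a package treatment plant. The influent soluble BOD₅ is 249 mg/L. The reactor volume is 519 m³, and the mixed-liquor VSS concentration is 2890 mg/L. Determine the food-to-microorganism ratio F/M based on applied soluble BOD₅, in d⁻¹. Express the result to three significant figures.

F/M ≈ 0.134 d⁻¹

F/M = applied load / biomass = Q·S₀/(V·X) = 810 × 249 / (519.0 × 2890) = 0.1345 d⁻¹.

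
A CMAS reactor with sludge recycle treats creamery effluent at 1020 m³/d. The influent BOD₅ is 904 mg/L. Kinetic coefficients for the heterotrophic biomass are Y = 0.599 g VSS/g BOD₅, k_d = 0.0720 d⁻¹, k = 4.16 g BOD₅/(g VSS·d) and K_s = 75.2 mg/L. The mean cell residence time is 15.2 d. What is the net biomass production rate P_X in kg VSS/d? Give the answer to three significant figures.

From the Monod/SRT balance for a CMAS, S = K_s·(1+k_d θ_c)/[θ_c·(Y k − k_d) − 1] = 75.2 × (1 + 0.0720 × 15.2) / [15.2 × (0.599 × 4.16 − 0.0720) − 1] = 157.5 / 35.78 = 4.402 mg/L.
Observed yield with endogenous decay: Y_obs = Y / (1 + k_d·θ_c) = 0.599 / (1 + 0.0720 × 15.2) = 0.599 / 2.094 = 0.2860 g VSS/g BOD₅.
Q·(S₀ − S) = 1020 × (904 − 4.40) × 10⁻³ = 917.6 kg/d removed.
So the net sludge growth is P_X = 0.2860 × 917.6 = 262.4 kg VSS/d.

P_X ≈ 262 kg VSS/d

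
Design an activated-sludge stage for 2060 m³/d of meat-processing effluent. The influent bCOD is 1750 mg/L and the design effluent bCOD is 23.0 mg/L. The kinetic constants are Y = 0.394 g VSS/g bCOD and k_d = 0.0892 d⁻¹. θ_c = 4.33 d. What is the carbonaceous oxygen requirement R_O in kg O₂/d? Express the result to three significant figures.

Y_obs = Y / (1 + k_d θ_c) = 0.394 / (1 + 0.0892 × 4.33) = 0.394 / 1.386 = 0.2842.
ΔS = 1750 − 23.0 = 1727 mg/L, so the substrate removal rate is 2060 × 1727/1000 = 3558 kg bCOD/d.
P_X = Y_obs·Q·(S₀ − S) = 0.2842 × 3558 = 1011 kg VSS/d.
R_O = Q·ΔS − 1.42 P_X = 3558 − 1436 = 2122 kg O₂/d.

R_O ≈ 2120 kg O₂/d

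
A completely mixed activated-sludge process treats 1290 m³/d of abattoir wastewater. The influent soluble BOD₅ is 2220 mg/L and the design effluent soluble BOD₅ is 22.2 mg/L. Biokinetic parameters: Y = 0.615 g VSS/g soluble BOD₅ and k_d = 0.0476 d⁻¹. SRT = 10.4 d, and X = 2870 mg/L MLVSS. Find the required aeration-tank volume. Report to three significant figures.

From the SRT design equation V = Y Q (S₀−S) θ_c / [X (1 + k_d θ_c)] = 0.615 × 1290 × (2220 − 22.2) × 10.4 / [2870 × (1 + 0.0476 × 10.4)] = 1.81×10^7 / 4291 = 4226 m³.

V ≈ 4230 m³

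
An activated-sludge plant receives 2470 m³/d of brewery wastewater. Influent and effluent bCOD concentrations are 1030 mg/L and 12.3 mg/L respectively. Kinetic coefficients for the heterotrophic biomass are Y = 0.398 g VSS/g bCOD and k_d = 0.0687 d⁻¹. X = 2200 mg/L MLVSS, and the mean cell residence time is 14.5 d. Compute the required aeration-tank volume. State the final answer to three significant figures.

Steady-state biomass mass balance: V·X·(1 + k_d·θ_c) = Y·Q·(S₀ − S)·θ_c, so V = 0.398 × 2470 × (1030 − 12.3) × 14.5 / [2200 × (1 + 0.0687 × 14.5)] = 1.45×10^7 / 4392 = 3303 m³.

V ≈ 3300 m³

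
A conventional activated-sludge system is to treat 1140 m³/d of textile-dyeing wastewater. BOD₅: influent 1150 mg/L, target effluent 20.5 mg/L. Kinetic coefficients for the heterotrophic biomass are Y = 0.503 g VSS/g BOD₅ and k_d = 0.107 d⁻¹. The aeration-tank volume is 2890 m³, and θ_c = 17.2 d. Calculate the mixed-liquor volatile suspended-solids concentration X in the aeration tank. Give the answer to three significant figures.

X ≈ 1360 mg/L

From V·X·(1 + k_d·θ_c) = Y·Q·(S₀ − S)·θ_c: X = 0.503 × 1140 × (1150 − 20.5) × 17.2 / [2890 × (1 + 0.107 × 17.2)] = 1357 mg/L.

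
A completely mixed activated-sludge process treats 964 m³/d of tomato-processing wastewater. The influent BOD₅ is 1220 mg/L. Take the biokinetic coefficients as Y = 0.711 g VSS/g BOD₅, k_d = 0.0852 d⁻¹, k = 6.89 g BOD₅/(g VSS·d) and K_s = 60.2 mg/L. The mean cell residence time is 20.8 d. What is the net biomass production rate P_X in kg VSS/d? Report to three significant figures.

Effluent substrate depends only on kinetics and SRT: S = K_s(1 + k_d θ_c) / [θ_c(Yk − k_d) − 1] = 60.2 × (1 + 0.0852 × 20.8) / [20.8 × (0.711 × 6.89 − 0.0852) − 1] = 166.9 / 99.12 = 1.684 mg/L.
Y_obs = Y / (1 + k_d θ_c) = 0.711 / (1 + 0.0852 × 20.8) = 0.711 / 2.772 = 0.2565.
Q·(S₀ − S) = 964 × (1220 − 1.68) × 10⁻³ = 1174 kg/d removed.
Net biomass production P_X = Y_obs × Q·(S₀ − S) = 0.2565 × 1174 = 301.2 kg VSS/d.

P_X ≈ 301 kg VSS/d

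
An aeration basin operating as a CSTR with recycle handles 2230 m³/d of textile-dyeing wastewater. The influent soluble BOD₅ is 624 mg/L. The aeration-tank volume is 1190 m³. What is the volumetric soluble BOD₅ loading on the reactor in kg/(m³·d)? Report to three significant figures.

Applied soluble BOD₅ load per unit volume = Q·S₀/V = (2230 × 624/1000)/1190 = 1.169 kg soluble BOD₅·m⁻³·d⁻¹.

L_v ≈ 1.17 kg soluble BOD₅/(m³·d)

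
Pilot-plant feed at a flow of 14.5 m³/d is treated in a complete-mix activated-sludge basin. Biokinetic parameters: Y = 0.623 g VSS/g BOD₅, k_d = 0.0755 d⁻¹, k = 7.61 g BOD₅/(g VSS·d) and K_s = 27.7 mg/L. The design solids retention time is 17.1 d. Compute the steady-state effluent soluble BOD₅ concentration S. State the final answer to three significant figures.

From the Monod/SRT balance for a CMAS, S = K_s·(1+k_d θ_c)/[θ_c·(Y k − k_d) − 1] = 27.7 × (1 + 0.0755 × 17.1) / [17.1 × (0.623 × 7.61 − 0.0755) − 1] = 63.46 / 78.78 = 0.8056 mg/L.

S ≈ 0.806 mg/L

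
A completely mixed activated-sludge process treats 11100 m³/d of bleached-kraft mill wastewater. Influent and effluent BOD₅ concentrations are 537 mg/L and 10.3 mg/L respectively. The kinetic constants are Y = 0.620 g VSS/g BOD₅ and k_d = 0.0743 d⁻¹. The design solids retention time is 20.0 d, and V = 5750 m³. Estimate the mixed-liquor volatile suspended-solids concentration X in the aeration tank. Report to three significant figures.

X = Y·Q·ΔS·θ_c / [V·(1 + k_d θ_c)] = 0.620 × 11100 × (537 − 10.3) × 20.0 / [5750 × (1 + 0.0743 × 20.0)] = 5072 mg/L.

X ≈ 5070 mg/L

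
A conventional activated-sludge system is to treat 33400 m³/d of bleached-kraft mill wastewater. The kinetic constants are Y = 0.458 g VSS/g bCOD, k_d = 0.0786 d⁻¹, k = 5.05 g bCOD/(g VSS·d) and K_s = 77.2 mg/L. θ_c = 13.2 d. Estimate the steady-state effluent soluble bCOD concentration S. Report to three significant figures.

S ≈ 5.52 mg/L

Effluent substrate depends only on kinetics and SRT: S = K_s(1 + k_d θ_c) / [θ_c(Yk − k_d) − 1] = 77.2 × (1 + 0.0786 × 13.2) / [13.2 × (0.458 × 5.05 − 0.0786) − 1] = 157.3 / 28.49 = 5.521 mg/L.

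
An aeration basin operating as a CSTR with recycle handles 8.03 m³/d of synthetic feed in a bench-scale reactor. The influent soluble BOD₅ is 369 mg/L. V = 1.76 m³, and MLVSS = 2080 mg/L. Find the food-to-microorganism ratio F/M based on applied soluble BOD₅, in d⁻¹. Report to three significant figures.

F/M = applied load / biomass = Q·S₀/(V·X) = 8.03 × 369 / (1.760 × 2080) = 0.8094 d⁻¹.

F/M ≈ 0.809 d⁻¹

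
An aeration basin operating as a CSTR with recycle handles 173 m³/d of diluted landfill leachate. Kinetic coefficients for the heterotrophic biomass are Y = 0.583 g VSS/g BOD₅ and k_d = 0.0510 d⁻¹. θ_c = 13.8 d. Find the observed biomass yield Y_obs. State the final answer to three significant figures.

Correct the yield for decay: Y_obs = Y/(1 + k_d θ_c) = 0.583 / (1 + 0.0510 × 13.8) = 0.583 / 1.704 = 0.3422.

Y_obs ≈ 0.342 g VSS/g BOD₅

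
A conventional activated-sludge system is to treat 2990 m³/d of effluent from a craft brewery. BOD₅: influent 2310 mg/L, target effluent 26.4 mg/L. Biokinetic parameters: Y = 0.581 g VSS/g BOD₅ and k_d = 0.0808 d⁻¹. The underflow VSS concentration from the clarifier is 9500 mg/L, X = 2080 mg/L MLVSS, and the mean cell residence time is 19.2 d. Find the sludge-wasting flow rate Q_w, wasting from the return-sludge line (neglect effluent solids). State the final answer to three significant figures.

Q_w ≈ 164 m³/d

From the SRT design equation V = Y Q (S₀−S) θ_c / [X (1 + k_d θ_c)] = 0.581 × 2990 × (2310 − 26.4) × 19.2 / [2080 × (1 + 0.0808 × 19.2)] = 7.62×10^7 / 5307 = 14353 m³.
Q_w = (V·X)/(θ_c X_r) = 14353 × 2080 / (19.2 × 9500) = 163.7 m³/d.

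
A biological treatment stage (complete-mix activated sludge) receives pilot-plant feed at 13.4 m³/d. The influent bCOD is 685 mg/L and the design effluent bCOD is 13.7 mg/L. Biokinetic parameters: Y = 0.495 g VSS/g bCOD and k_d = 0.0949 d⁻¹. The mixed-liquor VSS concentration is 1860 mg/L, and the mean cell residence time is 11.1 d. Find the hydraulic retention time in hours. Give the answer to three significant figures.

Rearranging the biomass balance for a CMAS with decay, V = Y·Q·ΔS·θ_c / [X·(1+k_d θ_c)] = 0.495 × 13.4 × (685 − 13.7) × 11.1 / [1860 × (1 + 0.0949 × 11.1)] = 4.94×10^4 / 3819 = 12.94 m³.
Hydraulic retention time τ = V/Q = 12.94 / 13.4 = 0.9657 d = 23.18 h.

τ ≈ 23.2 h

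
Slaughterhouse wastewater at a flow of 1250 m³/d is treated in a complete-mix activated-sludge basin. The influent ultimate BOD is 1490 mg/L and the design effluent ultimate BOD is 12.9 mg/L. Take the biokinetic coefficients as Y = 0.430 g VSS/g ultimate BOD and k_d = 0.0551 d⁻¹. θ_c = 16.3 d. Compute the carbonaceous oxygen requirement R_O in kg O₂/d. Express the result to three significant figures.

The observed yield is Y_obs = Y/(1 + k_d·θ_c) = 0.430 / (1 + 0.0551 × 16.3) = 0.430 / 1.898 = 0.2265 g VSS per g ultimate BOD removed.
Substrate removed = Q·(S₀ − S) = 1250 m³/d × (1490 − 12.9) g/m³ = 1.85×10^6 g/d = 1846 kg/d.
P_X = Y_obs·Q·(S₀ − S) = 0.2265 × 1846 = 418.3 kg VSS/d.
R_O = Q·(S₀ − S) − 1.42·P_X = 1846 − 1.42 × 418.3 = 1252 kg O₂/d.

R_O ≈ 1250 kg O₂/d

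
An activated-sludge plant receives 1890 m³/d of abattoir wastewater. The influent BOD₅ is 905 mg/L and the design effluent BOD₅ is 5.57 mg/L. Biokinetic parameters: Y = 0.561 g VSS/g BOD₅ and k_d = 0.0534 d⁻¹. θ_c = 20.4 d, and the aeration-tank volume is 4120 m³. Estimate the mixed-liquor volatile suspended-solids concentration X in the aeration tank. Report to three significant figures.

X ≈ 2260 mg/L

From V·X·(1 + k_d·θ_c) = Y·Q·(S₀ − S)·θ_c: X = 0.561 × 1890 × (905 − 5.57) × 20.4 / [4120 × (1 + 0.0534 × 20.4)] = 2260 mg/L.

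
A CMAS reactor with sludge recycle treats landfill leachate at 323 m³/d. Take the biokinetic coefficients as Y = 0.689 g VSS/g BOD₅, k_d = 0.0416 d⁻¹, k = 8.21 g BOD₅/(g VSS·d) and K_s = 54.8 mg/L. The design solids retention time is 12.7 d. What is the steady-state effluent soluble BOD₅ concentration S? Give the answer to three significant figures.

S ≈ 1.19 mg/L

Effluent substrate depends only on kinetics and SRT: S = K_s(1 + k_d θ_c) / [θ_c(Yk − k_d) − 1] = 54.8 × (1 + 0.0416 × 12.7) / [12.7 × (0.689 × 8.21 − 0.0416) − 1] = 83.75 / 70.31 = 1.191 mg/L.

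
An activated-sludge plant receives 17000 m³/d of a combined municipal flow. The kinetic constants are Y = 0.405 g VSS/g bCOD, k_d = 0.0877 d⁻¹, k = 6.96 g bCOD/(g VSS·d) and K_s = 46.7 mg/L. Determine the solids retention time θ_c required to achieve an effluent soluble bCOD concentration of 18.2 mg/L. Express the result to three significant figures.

Specific growth rate at S = 18.2 mg/L: μ = YkS/(K_s+S) = 0.405·6.96·18.2/(46.7+18.2) = 0.7905 d⁻¹.
θ_c = 1/(μ − k_d) = 1/(0.7905 − 0.0877) = 1/0.7028 = 1.423 d.

θ_c ≈ 1.42 d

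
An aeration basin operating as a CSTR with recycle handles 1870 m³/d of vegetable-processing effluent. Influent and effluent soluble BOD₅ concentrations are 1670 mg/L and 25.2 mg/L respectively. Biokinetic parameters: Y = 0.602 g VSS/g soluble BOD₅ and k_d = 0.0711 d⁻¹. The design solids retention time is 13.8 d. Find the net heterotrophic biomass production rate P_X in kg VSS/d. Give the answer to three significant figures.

Y_obs = Y / (1 + k_d θ_c) = 0.602 / (1 + 0.0711 × 13.8) = 0.602 / 1.981 = 0.3039.
ΔS = 1670 − 25.2 = 1645 mg/L, so the substrate removal rate is 1870 × 1645/1000 = 3076 kg soluble BOD₅/d.
P_X = Y_obs · Q(S₀ − S) = 0.3039 × 3076 = 934.6 kg VSS/d.

P_X ≈ 935 kg VSS/d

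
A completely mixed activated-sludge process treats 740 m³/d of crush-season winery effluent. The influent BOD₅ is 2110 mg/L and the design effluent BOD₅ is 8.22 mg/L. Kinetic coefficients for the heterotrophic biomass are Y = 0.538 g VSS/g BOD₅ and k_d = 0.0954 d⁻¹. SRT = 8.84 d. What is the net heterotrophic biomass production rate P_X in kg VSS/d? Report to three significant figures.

Correct the yield for decay: Y_obs = Y/(1 + k_d θ_c) = 0.538 / (1 + 0.0954 × 8.84) = 0.538 / 1.843 = 0.2919.
Q·(S₀ − S) = 740 × (2110 − 8.22) × 10⁻³ = 1555 kg/d removed.
So the net sludge growth is P_X = 0.2919 × 1555 = 453.9 kg VSS/d.

P_X ≈ 454 kg VSS/d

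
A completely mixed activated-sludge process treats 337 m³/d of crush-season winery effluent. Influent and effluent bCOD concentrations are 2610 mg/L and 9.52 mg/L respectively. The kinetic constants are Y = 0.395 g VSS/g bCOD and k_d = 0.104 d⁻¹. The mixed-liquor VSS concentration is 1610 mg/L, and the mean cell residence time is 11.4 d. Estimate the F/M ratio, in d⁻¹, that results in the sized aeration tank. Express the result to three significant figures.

Steady-state biomass mass balance: V·X·(1 + k_d·θ_c) = Y·Q·(S₀ − S)·θ_c, so V = 0.395 × 337 × (2610 − 9.52) × 11.4 / [1610 × (1 + 0.104 × 11.4)] = 3.95×10^6 / 3519 = 1121 m³.
F/M = applied load / biomass = Q·S₀/(V·X) = 337 × 2610 / (1121 × 1610) = 0.4871 d⁻¹.

F/M ≈ 0.487 d⁻¹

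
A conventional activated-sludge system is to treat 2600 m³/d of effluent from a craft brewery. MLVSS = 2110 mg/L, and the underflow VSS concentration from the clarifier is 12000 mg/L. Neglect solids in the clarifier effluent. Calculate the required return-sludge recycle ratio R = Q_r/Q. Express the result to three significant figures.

Solids balance on the clarifier gives (1+R)X = R·X_r, so R = X/(X_r − X) = 2110 / (12000 − 2110) = 0.2133.

R ≈ 0.213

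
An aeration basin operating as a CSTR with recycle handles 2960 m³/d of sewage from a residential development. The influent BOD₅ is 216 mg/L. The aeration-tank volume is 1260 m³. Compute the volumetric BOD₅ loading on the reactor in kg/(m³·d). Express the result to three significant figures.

Volumetric loading L_v = Q·S₀ / V = 2960 × 216 g/m³ / 1260 m³ = 507.4 g/(m³·d) = 0.5074 kg BOD₅/(m³·d).

L_v ≈ 0.507 kg BOD₅/(m³·d)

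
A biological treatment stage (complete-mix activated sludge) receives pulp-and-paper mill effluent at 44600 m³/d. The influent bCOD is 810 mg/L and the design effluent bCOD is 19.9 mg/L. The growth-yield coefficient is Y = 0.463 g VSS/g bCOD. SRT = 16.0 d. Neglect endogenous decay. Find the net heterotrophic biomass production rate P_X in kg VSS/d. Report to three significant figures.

P_X ≈ 16300 kg VSS/d

No decay correction is needed, so Y_obs = Y = 0.463.
Substrate removed = Q·(S₀ − S) = 44600 m³/d × (810 − 19.9) g/m³ = 3.52×10^7 g/d = 35238 kg/d.
Net biomass production P_X = Y_obs × Q·(S₀ − S) = 0.4630 × 35238 = 16315 kg VSS/d.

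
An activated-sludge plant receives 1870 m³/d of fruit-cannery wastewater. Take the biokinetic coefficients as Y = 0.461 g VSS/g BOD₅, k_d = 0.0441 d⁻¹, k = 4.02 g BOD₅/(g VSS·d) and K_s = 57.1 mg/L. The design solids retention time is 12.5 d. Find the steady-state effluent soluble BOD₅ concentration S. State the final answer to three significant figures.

S ≈ 4.10 mg/L

Effluent substrate depends only on kinetics and SRT: S = K_s(1 + k_d θ_c) / [θ_c(Yk − k_d) − 1] = 57.1 × (1 + 0.0441 × 12.5) / [12.5 × (0.461 × 4.02 − 0.0441) − 1] = 88.58 / 21.61 = 4.098 mg/L.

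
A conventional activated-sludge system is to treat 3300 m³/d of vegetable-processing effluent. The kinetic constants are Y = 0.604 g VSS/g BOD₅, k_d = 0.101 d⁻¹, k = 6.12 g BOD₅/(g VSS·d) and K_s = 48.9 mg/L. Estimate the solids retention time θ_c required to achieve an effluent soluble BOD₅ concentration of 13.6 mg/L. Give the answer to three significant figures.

θ_c ≈ 1.42 d

Specific growth rate at S = 13.6 mg/L: μ = YkS/(K_s+S) = 0.604·6.12·13.6/(48.9+13.6) = 0.8044 d⁻¹.
θ_c = 1/(μ − k_d) = 1/(0.8044 − 0.101) = 1/0.7034 = 1.422 d.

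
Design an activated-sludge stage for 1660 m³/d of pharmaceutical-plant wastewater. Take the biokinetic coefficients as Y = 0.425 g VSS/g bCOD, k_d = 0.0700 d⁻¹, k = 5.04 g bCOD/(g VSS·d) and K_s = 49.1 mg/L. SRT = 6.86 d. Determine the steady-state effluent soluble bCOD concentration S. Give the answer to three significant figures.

Effluent substrate depends only on kinetics and SRT: S = K_s(1 + k_d θ_c) / [θ_c(Yk − k_d) − 1] = 49.1 × (1 + 0.0700 × 6.86) / [6.86 × (0.425 × 5.04 − 0.0700) − 1] = 72.68 / 13.21 = 5.500 mg/L.

S ≈ 5.50 mg/L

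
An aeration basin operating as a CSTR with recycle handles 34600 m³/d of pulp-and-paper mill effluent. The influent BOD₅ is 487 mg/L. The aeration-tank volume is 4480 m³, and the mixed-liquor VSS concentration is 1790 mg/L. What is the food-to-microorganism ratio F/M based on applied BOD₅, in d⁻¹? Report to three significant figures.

F/M ≈ 2.10 d⁻¹

F/M = Q·S₀ / (V·X) = 34600 × 487 / (4480 × 1790) = 2.101 g BOD₅·(g VSS·d)⁻¹.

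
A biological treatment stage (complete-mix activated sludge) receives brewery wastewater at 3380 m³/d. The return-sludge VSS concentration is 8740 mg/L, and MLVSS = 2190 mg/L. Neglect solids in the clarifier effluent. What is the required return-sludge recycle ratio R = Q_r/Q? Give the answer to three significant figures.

Mass balance around the secondary clarifier (neglecting effluent solids): R = X / (X_r − X) = 2190 / (8740 − 2190) = 0.3344.

R ≈ 0.334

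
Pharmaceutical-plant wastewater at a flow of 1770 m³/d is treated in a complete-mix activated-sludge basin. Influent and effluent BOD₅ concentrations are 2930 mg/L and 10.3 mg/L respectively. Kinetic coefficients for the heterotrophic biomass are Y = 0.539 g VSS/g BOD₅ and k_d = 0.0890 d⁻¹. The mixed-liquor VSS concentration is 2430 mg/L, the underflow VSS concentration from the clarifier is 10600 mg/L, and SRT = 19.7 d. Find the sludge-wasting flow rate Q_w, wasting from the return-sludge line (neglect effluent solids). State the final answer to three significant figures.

Q_w ≈ 95.4 m³/d

From the SRT design equation V = Y Q (S₀−S) θ_c / [X (1 + k_d θ_c)] = 0.539 × 1770 × (2930 − 10.3) × 19.7 / [2430 × (1 + 0.0890 × 19.7)] = 5.49×10^7 / 6691 = 8202 m³.
θ_c = V·X/(Q_w·X_r) when wasting from the recycle, so Q_w = V·X/(θ_c·X_r) = 8202 × 2430 / (19.7 × 10600) = 95.44 m³/d.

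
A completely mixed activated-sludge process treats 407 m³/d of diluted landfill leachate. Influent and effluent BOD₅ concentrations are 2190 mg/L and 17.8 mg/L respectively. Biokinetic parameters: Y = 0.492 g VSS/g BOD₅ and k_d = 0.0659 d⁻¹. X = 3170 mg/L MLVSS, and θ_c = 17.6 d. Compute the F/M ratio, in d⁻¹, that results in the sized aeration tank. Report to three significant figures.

Steady-state biomass mass balance: V·X·(1 + k_d·θ_c) = Y·Q·(S₀ − S)·θ_c, so V = 0.492 × 407 × (2190 − 17.8) × 17.6 / [3170 × (1 + 0.0659 × 17.6)] = 7.66×10^6 / 6847 = 1118 m³.
F/M = Q·S₀ / (V·X) = 407 × 2190 / (1118 × 3170) = 0.2515 g BOD₅·(g VSS·d)⁻¹.

F/M ≈ 0.251 d⁻¹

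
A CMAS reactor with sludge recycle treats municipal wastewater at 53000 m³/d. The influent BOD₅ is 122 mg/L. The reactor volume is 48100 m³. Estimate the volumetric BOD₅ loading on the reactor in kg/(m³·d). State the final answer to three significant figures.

Applied BOD₅ load per unit volume = Q·S₀/V = (53000 × 122/1000)/48100 = 0.1344 kg BOD₅·m⁻³·d⁻¹.

L_v ≈ 0.134 kg BOD₅/(m³·d)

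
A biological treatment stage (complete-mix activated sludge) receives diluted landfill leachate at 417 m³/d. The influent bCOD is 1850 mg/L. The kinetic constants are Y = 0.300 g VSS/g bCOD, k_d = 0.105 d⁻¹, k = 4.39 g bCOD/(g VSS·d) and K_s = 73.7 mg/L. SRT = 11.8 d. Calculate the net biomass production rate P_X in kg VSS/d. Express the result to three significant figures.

For a completely mixed reactor with recycle the Lawrence–McCarty relation gives S = K_s·(1 + k_d·θ_c) / [θ_c·(Y·k − k_d) − 1] = 73.7 × (1 + 0.105 × 11.8) / [11.8 × (0.300 × 4.39 − 0.105) − 1] = 165.0 / 13.30 = 12.41 mg/L.
Correct the yield for decay: Y_obs = Y/(1 + k_d θ_c) = 0.300 / (1 + 0.105 × 11.8) = 0.300 / 2.239 = 0.1340.
Q·(S₀ − S) = 417 × (1850 − 12.4) × 10⁻³ = 766.3 kg/d removed.
Net biomass production P_X = Y_obs × Q·(S₀ − S) = 0.1340 × 766.3 = 102.7 kg VSS/d.

P_X ≈ 103 kg VSS/d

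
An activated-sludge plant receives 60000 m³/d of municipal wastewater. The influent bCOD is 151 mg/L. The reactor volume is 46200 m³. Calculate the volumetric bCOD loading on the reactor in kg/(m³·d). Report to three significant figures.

Volumetric loading L_v = Q·S₀ / V = 60000 × 151 g/m³ / 46200 m³ = 196.1 g/(m³·d) = 0.1961 kg bCOD/(m³·d).

L_v ≈ 0.196 kg bCOD/(m³·d)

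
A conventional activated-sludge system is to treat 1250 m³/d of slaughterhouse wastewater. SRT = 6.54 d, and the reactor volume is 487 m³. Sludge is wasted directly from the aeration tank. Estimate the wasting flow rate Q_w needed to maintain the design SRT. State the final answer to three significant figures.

Q_w ≈ 74.5 m³/d

With mixed-liquor wasting, θ_c = V/Q_w, so Q_w = V/θ_c = 487.0/6.54 = 74.46 m³/d.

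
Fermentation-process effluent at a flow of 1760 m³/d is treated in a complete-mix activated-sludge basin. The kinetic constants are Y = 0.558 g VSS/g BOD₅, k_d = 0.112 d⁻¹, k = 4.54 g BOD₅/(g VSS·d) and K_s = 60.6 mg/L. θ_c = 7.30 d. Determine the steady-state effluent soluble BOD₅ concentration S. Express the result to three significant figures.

Effluent substrate depends only on kinetics and SRT: S = K_s(1 + k_d θ_c) / [θ_c(Yk − k_d) − 1] = 60.6 × (1 + 0.112 × 7.30) / [7.30 × (0.558 × 4.54 − 0.112) − 1] = 110.1 / 16.68 = 6.605 mg/L.

S ≈ 6.61 mg/L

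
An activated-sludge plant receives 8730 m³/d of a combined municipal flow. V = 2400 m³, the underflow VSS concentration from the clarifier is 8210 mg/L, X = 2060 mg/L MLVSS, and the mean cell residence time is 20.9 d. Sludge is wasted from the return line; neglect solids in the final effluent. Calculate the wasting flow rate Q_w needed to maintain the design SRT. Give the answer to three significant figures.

Q_w ≈ 28.8 m³/d

Wasting from the return line (neglecting effluent solids): Q_w = V·X / (θ_c·X_r) = 2400 × 2060 / (20.9 × 8210) = 28.81 m³/d.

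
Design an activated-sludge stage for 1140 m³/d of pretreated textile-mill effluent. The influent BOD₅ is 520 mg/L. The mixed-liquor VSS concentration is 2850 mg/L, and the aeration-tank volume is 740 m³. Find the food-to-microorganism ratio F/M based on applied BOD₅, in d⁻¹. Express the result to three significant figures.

F/M ≈ 0.281 d⁻¹

Food-to-microorganism ratio F/M = Q S₀ / (V X) = 1140 × 520 / (740.0 × 2850) = 0.2811 d⁻¹.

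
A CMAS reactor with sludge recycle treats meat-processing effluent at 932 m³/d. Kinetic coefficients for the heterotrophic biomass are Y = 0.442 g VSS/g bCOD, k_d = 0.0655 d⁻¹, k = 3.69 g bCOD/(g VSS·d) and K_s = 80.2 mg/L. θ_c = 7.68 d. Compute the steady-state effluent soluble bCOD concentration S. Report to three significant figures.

Effluent substrate depends only on kinetics and SRT: S = K_s(1 + k_d θ_c) / [θ_c(Yk − k_d) − 1] = 80.2 × (1 + 0.0655 × 7.68) / [7.68 × (0.442 × 3.69 − 0.0655) − 1] = 120.5 / 11.02 = 10.94 mg/L.

S ≈ 10.9 mg/L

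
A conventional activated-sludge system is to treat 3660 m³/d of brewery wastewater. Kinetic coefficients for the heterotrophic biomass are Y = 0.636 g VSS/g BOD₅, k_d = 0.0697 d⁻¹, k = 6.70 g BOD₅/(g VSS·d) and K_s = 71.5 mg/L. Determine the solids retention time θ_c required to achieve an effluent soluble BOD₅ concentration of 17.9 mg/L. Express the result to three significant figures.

θ_c ≈ 1.28 d

Specific growth rate at S = 17.9 mg/L: μ = YkS/(K_s+S) = 0.636·6.70·17.9/(71.5+17.9) = 0.8532 d⁻¹.
θ_c = 1/(μ − k_d) = 1/(0.8532 − 0.0697) = 1/0.7835 = 1.276 d.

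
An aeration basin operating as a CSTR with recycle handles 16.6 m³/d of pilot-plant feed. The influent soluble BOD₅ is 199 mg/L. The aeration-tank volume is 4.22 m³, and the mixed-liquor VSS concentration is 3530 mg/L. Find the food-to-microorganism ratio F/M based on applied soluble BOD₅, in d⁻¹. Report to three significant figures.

F/M = applied load / biomass = Q·S₀/(V·X) = 16.6 × 199 / (4.220 × 3530) = 0.2218 d⁻¹.

F/M ≈ 0.222 d⁻¹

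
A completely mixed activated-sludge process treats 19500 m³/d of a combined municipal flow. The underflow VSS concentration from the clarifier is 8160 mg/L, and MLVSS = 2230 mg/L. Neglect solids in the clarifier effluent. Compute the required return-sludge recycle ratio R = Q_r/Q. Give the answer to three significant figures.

R ≈ 0.376

Mass balance around the secondary clarifier (neglecting effluent solids): R = X / (X_r − X) = 2230 / (8160 − 2230) = 0.3761.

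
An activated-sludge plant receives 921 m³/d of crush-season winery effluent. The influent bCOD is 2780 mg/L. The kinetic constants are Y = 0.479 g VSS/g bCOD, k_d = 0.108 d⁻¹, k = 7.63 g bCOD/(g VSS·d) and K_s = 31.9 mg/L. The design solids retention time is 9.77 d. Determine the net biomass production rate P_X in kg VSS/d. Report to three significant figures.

For a completely mixed reactor with recycle the Lawrence–McCarty relation gives S = K_s·(1 + k_d·θ_c) / [θ_c·(Y·k − k_d) − 1] = 31.9 × (1 + 0.108 × 9.77) / [9.77 × (0.479 × 7.63 − 0.108) − 1] = 65.56 / 33.65 = 1.948 mg/L.
Observed yield with endogenous decay: Y_obs = Y / (1 + k_d·θ_c) = 0.479 / (1 + 0.108 × 9.77) = 0.479 / 2.055 = 0.2331 g VSS/g bCOD.
Q·(S₀ − S) = 921 × (2780 − 1.95) × 10⁻³ = 2559 kg/d removed.
So the net sludge growth is P_X = 0.2331 × 2559 = 596.3 kg VSS/d.

P_X ≈ 596 kg VSS/d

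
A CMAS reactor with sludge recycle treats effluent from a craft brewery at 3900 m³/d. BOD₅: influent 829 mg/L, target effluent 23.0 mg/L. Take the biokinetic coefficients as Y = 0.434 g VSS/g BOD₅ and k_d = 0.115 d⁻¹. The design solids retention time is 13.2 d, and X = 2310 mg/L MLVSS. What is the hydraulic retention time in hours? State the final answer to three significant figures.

τ ≈ 19.1 h

Rearranging the biomass balance for a CMAS with decay, V = Y·Q·ΔS·θ_c / [X·(1+k_d θ_c)] = 0.434 × 3900 × (829 − 23.0) × 13.2 / [2310 × (1 + 0.115 × 13.2)] = 1.8×10^7 / 5817 = 3096 m³.
Hydraulic retention time τ = V/Q = 3096 / 3900 = 0.7938 d = 19.05 h.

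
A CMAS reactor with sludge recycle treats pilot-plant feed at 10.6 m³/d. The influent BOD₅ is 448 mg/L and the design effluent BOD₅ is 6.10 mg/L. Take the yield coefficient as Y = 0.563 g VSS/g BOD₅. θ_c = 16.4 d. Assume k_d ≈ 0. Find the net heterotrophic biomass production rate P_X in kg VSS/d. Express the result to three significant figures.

P_X ≈ 2.64 kg VSS/d

With endogenous decay neglected, the observed yield equals the true yield: Y_obs = Y = 0.563 g VSS/g BOD₅.
ΔS = 448 − 6.10 = 441.9 mg/L, so the substrate removal rate is 10.6 × 441.9/1000 = 4.684 kg BOD₅/d.
So the net sludge growth is P_X = 0.5630 × 4.684 = 2.637 kg VSS/d.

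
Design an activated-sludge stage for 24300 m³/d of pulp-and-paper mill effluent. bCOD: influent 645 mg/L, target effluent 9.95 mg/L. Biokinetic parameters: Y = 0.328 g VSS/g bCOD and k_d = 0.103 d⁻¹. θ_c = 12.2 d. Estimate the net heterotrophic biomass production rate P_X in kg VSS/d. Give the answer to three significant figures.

Correct the yield for decay: Y_obs = Y/(1 + k_d θ_c) = 0.328 / (1 + 0.103 × 12.2) = 0.328 / 2.257 = 0.1454.
Q·(S₀ − S) = 24300 × (645 − 9.95) × 10⁻³ = 15432 kg/d removed.
P_X = Y_obs · Q(S₀ − S) = 0.1454 × 15432 = 2243 kg VSS/d.

P_X ≈ 2240 kg VSS/d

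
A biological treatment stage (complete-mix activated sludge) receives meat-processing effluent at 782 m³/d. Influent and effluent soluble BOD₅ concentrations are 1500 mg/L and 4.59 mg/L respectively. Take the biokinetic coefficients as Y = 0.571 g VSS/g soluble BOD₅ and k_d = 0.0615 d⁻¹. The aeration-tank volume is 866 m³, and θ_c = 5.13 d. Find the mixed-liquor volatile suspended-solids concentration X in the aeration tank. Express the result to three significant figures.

X ≈ 3010 mg/L

X = Y·Q·ΔS·θ_c / [V·(1 + k_d θ_c)] = 0.571 × 782 × (1500 − 4.59) × 5.13 / [866 × (1 + 0.0615 × 5.13)] = 3007 mg/L.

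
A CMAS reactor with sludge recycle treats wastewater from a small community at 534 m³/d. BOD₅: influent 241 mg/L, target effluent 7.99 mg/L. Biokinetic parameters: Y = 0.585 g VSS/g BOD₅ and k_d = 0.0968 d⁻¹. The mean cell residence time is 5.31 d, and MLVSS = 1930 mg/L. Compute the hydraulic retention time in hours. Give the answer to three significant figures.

τ ≈ 5.94 h

From the SRT design equation V = Y Q (S₀−S) θ_c / [X (1 + k_d θ_c)] = 0.585 × 534 × (241 − 7.99) × 5.31 / [1930 × (1 + 0.0968 × 5.31)] = 3.87×10^5 / 2922 = 132.3 m³.
HRT = V/Q = 132.3 m³ / 534 m³·d⁻¹ = 0.2477 d × 24 = 5.945 h.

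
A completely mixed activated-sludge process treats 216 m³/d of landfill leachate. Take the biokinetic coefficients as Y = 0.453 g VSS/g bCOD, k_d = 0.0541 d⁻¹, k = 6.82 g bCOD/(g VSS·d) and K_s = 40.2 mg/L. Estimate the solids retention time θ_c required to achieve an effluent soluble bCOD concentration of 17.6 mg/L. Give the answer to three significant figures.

From 1/θ_c = Y·k·S/(K_s + S) − k_d: Y·k·S/(K_s+S) = 0.453 × 6.82 × 17.6 / (40.2 + 17.6) = 0.9407 d⁻¹.
θ_c = 1/(μ − k_d) = 1/(0.9407 − 0.0541) = 1/0.8866 = 1.128 d.

θ_c ≈ 1.13 d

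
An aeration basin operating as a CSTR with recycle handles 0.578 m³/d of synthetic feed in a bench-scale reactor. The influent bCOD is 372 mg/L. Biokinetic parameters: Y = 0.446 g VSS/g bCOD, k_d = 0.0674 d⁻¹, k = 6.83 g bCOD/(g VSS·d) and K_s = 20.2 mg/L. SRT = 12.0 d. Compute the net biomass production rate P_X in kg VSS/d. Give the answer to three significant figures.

P_X ≈ 0.0529 kg VSS/d

Effluent substrate depends only on kinetics and SRT: S = K_s(1 + k_d θ_c) / [θ_c(Yk − k_d) − 1] = 20.2 × (1 + 0.0674 × 12.0) / [12.0 × (0.446 × 6.83 − 0.0674) − 1] = 36.54 / 34.75 = 1.052 mg/L.
Observed yield with endogenous decay: Y_obs = Y / (1 + k_d·θ_c) = 0.446 / (1 + 0.0674 × 12.0) = 0.446 / 1.809 = 0.2466 g VSS/g bCOD.
Substrate removed = Q·(S₀ − S) = 0.578 m³/d × (372 − 1.05) g/m³ = 2.14×10^2 g/d = 0.2144 kg/d.
Net biomass production P_X = Y_obs × Q·(S₀ − S) = 0.2466 × 0.2144 = 0.05287 kg VSS/d.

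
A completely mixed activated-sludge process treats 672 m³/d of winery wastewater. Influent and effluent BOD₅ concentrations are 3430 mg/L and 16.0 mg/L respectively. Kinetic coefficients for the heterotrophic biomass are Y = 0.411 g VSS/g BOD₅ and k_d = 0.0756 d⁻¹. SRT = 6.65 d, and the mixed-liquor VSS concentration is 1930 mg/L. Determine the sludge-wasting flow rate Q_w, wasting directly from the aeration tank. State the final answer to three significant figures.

Rearranging the biomass balance for a CMAS with decay, V = Y·Q·ΔS·θ_c / [X·(1+k_d θ_c)] = 0.411 × 672 × (3430 − 16.0) × 6.65 / [1930 × (1 + 0.0756 × 6.65)] = 6.27×10^6 / 2900 = 2162 m³.
With mixed-liquor wasting, θ_c = V/Q_w, so Q_w = V/θ_c = 2162/6.65 = 325.1 m³/d.

Q_w ≈ 325 m³/d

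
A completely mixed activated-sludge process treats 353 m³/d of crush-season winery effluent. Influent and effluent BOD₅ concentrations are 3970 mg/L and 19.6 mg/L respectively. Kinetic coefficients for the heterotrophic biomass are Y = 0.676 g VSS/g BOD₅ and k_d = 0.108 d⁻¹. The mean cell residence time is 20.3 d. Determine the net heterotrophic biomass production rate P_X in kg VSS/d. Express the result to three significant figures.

P_X ≈ 295 kg VSS/d

Y_obs = Y / (1 + k_d θ_c) = 0.676 / (1 + 0.108 × 20.3) = 0.676 / 3.192 = 0.2118.
ΔS = 3970 − 19.6 = 3950 mg/L, so the substrate removal rate is 353 × 3950/1000 = 1394 kg BOD₅/d.
Biomass produced: P_X = Y_obs·Q·ΔS = 0.2118 × 1394 ≈ 295.3 kg VSS/d.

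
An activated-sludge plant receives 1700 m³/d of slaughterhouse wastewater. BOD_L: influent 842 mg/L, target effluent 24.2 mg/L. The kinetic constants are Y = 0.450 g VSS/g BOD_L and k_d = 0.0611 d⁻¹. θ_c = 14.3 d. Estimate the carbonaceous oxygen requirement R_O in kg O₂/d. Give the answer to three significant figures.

R_O ≈ 916 kg O₂/d

Correct the yield for decay: Y_obs = Y/(1 + k_d θ_c) = 0.450 / (1 + 0.0611 × 14.3) = 0.450 / 1.874 = 0.2402.
Q·(S₀ − S) = 1700 × (842 − 24.2) × 10⁻³ = 1390 kg/d removed.
Net sludge production P_X = 0.2402 × 1390 = 333.9 kg VSS/d.
R_O = Q·(S₀ − S) − 1.42·P_X = 1390 − 1.42 × 333.9 = 916.1 kg O₂/d.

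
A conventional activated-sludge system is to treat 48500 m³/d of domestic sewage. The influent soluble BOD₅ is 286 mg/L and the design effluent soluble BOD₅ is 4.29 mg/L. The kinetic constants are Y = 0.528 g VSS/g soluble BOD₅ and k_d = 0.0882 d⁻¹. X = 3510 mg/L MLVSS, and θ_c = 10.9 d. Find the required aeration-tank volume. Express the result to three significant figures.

Steady-state biomass mass balance: V·X·(1 + k_d·θ_c) = Y·Q·(S₀ − S)·θ_c, so V = 0.528 × 48500 × (286 − 4.29) × 10.9 / [3510 × (1 + 0.0882 × 10.9)] = 7.86×10^7 / 6884 = 11422 m³.

V ≈ 11400 m³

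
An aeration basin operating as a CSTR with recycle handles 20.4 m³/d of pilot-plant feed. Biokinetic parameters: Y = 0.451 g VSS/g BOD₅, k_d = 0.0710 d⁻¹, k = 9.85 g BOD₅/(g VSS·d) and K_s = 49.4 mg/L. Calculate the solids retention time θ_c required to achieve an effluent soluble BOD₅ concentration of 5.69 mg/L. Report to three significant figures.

At the target effluent, Y k S/(K_s+S) = 0.451×9.85×5.69/55.09 = 0.4588 d⁻¹.
Then 1/θ_c = μ − k_d = 0.4588 − 0.0710 = 0.3878 d⁻¹, giving θ_c = 2.578 d.

θ_c ≈ 2.58 d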